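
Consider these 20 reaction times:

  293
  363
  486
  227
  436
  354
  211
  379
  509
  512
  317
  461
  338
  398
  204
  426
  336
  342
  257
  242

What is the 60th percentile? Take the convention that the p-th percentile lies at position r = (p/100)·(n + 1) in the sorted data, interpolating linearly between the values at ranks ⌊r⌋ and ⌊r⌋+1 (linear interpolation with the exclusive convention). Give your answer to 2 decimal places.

372.60

Sorted: 204, 211, 227, 242, 257, 293, 317, 336, 338, 342, 354, 363, 379, 398, 426, 436, 461, 486, 509, 512.
n = 20.
r = (60/100)·(20 + 1) = 12.6.
Rank 12 is 363 and rank 13 is 379.
Interpolate: 363 + 0.6·(379 − 363) = 363 + 0.6·16 = 372.6.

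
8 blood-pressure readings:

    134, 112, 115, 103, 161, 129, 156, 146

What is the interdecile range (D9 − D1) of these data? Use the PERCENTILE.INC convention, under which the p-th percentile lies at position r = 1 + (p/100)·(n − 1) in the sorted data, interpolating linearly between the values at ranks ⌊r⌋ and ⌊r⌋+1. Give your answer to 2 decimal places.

Sorted: 103, 112, 115, 129, 134, 146, 156, 161.
n = 8.
P10: r = 1.7; ranks 1–2 are 103, 112; interpolating gives 109.3.
P90: r = 7.3; ranks 7–8 are 156, 161; interpolating gives 157.5.
Difference: 157.5 − 109.3 = 48.2.

48.20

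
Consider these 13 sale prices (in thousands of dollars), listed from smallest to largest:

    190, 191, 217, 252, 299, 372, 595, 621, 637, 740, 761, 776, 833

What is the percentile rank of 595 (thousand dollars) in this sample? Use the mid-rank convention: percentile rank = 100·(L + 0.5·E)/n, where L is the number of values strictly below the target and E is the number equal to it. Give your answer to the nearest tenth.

Count below 595: L = 6; count equal: E = 1; n = 13.
Percentile rank = 100·(6 + 0.5·1)/13 = 100·6.5/13 = 50.

50.0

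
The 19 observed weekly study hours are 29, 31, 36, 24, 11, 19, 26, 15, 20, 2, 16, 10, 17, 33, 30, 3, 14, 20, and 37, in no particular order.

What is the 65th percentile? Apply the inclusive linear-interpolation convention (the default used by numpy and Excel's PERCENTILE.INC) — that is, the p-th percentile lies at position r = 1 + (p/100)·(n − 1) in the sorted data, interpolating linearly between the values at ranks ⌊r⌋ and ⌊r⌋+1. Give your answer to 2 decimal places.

25.40

Sorted: 2, 3, 10, 11, 14, 15, 16, 17, 19, 20, 20, 24, 26, 29, 30, 31, 33, 36, 37.
n = 19.
r = 1 + (65/100)·(19 − 1) = 1 + 11.7 = 12.7.
Rank 12 is 24 and rank 13 is 26.
Interpolate: 24 + 0.7·(26 − 24) = 24 + 0.7·2 = 25.4.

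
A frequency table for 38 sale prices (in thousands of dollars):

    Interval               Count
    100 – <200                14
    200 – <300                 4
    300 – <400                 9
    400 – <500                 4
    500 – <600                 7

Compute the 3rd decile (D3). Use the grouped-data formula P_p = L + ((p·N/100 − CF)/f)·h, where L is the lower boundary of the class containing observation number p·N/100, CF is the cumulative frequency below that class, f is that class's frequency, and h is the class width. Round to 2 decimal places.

N = 38; target position k = 30/100 · 38 = 11.4.
Cumulative frequencies: 14, 18, 27, 31, 38.
Observation 11.4 falls in the class 100 – <200.
L = 100, CF = 0, f = 14, h = 100.
P30 = 100 + ((11.4 − 0)/14)·100 = 100 + 81.4286 = 181.429.

181.43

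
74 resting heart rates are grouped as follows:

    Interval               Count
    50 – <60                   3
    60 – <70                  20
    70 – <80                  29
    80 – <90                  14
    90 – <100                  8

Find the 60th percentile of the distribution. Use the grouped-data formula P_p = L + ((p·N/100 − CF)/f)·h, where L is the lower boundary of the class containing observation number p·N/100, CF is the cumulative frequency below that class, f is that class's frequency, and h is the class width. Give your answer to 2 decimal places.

77.38

N = 74; target position k = 60/100 · 74 = 44.4.
Cumulative frequencies: 3, 23, 52, 66, 74.
Observation 44.4 falls in the class 70 – <80.
L = 70, CF = 23, f = 29, h = 10.
P60 = 70 + ((44.4 − 23)/29)·10 = 70 + 7.37931 = 77.3793.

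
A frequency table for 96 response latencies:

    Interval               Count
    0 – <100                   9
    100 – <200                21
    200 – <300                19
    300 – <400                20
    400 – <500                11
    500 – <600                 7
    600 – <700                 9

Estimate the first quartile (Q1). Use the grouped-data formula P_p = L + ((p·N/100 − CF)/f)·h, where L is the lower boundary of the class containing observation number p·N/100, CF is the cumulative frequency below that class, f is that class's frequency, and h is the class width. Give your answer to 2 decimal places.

171.43

N = 96; target position k = 25/100 · 96 = 24.
Cumulative frequencies: 9, 30, 49, 69, 80, 87, 96.
Observation 24 falls in the class 100 – <200.
L = 100, CF = 9, f = 21, h = 100.
P25 = 100 + ((24 − 9)/21)·100 = 100 + 71.4286 = 171.429.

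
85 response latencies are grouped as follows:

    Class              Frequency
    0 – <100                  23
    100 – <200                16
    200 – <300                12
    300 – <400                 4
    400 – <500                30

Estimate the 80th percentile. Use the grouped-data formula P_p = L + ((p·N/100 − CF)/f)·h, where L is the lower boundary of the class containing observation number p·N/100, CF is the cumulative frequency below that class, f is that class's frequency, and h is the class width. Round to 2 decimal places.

443.33

N = 85; target position k = 80/100 · 85 = 68.
Cumulative frequencies: 23, 39, 51, 55, 85.
Observation 68 falls in the class 400 – <500.
L = 400, CF = 55, f = 30, h = 100.
P80 = 400 + ((68 − 55)/30)·100 = 400 + 43.3333 = 443.333.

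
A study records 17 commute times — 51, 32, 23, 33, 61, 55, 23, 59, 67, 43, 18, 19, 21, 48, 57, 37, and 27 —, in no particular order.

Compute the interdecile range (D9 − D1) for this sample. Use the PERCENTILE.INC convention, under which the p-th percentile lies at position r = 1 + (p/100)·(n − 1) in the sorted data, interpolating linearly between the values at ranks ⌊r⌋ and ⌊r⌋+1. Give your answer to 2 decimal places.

39.60

Sorted: 18, 19, 21, 23, 23, 27, 32, 33, 37, 43, 48, 51, 55, 57, 59, 61, 67.
n = 17.
P10: r = 2.6; ranks 2–3 are 19, 21; interpolating gives 20.2.
P90: r = 15.4; ranks 15–16 are 59, 61; interpolating gives 59.8.
Difference: 59.8 − 20.2 = 39.6.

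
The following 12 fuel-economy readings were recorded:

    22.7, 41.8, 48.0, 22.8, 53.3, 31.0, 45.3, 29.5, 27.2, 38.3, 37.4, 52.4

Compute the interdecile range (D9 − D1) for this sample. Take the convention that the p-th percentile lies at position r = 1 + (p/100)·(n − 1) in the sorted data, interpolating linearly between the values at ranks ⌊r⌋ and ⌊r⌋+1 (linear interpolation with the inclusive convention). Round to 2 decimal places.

Sorted: 22.7, 22.8, 27.2, 29.5, 31.0, 37.4, 38.3, 41.8, 45.3, 48.0, 52.4, 53.3.
n = 12.
P10: r = 2.1; ranks 2–3 are 22.8, 27.2; interpolating gives 23.24.
P90: r = 10.9; ranks 10–11 are 48.0, 52.4; interpolating gives 51.96.
Difference: 51.96 − 23.24 = 28.72.

28.72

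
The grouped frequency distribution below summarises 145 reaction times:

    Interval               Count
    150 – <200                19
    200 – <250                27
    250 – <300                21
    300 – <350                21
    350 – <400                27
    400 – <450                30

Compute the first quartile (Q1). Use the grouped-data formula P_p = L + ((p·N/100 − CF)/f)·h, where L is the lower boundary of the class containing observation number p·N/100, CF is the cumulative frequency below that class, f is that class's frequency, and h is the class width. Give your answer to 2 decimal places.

N = 145; target position k = 25/100 · 145 = 36.25.
Cumulative frequencies: 19, 46, 67, 88, 115, 145.
Observation 36.25 falls in the class 200 – <250.
L = 200, CF = 19, f = 27, h = 50.
P25 = 200 + ((36.25 − 19)/27)·50 = 200 + 31.9444 = 231.944.

231.94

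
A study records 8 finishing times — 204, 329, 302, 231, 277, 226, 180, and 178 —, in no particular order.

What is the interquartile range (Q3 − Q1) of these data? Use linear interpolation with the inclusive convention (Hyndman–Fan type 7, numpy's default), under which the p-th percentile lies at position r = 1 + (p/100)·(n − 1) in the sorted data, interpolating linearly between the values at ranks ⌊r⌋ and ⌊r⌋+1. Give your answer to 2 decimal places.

85.25

Sorted: 178, 180, 204, 226, 231, 277, 302, 329.
n = 8.
P25: r = 2.75; ranks 2–3 are 180, 204; interpolating gives 198.
P75: r = 6.25; ranks 6–7 are 277, 302; interpolating gives 283.25.
Difference: 283.25 − 198 = 85.25.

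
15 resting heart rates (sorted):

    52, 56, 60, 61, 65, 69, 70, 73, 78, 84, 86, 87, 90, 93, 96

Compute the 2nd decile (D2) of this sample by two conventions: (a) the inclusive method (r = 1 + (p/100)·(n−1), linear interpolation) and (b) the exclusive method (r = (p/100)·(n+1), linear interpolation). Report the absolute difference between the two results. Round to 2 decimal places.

n = 15.
(a) r = 3.8; between ranks 3 (60) and 4 (61): 60.8.
(b) r = 3.2; between ranks 3 (60) and 4 (61): 60.2.
|60.8 − 60.2| = 0.6.

0.60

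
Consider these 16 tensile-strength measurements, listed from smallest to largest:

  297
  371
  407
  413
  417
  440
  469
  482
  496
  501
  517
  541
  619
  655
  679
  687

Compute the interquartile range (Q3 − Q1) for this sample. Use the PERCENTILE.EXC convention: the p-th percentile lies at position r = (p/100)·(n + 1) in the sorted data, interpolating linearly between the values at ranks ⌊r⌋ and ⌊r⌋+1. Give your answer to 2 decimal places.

185.50

n = 16.
P25: r = 4.25; ranks 4–5 are 413, 417; interpolating gives 414.
P75: r = 12.75; ranks 12–13 are 541, 619; interpolating gives 599.5.
Difference: 599.5 − 414 = 185.5.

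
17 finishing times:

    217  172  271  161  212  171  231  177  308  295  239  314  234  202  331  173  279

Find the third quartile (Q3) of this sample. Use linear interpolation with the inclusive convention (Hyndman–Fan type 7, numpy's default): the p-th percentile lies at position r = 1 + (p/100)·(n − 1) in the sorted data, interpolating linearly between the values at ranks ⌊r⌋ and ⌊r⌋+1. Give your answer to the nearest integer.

279

Sorted: 161, 171, 172, 173, 177, 202, 212, 217, 231, 234, 239, 271, 279, 295, 308, 314, 331.
n = 17.
r = 1 + (75/100)·(17 − 1) = 1 + 12 = 13.
r is an integer, so P75 is the value at rank 13: 279.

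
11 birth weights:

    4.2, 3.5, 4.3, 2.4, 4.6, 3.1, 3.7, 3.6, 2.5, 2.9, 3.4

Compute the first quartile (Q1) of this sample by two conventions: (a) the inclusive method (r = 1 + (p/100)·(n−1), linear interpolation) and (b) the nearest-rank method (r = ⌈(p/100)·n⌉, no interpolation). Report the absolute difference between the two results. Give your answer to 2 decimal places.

0.10

Sorted: 2.4, 2.5, 2.9, 3.1, 3.4, 3.5, 3.6, 3.7, 4.2, 4.3, 4.6.
n = 11.
(a) r = 3.5; between ranks 3 (2.9) and 4 (3.1): 3.
(b) the nearest-rank method: rank 3 → 2.9.
|3 − 2.9| = 0.1.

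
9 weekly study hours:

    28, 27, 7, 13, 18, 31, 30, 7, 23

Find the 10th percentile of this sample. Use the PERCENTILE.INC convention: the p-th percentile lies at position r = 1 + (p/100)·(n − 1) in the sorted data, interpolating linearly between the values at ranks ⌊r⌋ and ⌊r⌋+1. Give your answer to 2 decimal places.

Sorted: 7, 7, 13, 18, 23, 27, 28, 30, 31.
n = 9.
r = 1 + (10/100)·(9 − 1) = 1 + 0.8 = 1.8.
Rank 1 is 7 and rank 2 is 7.
Interpolate: 7 + 0.8·(7 − 7) = 7 + 0.8·0 = 7.

7.00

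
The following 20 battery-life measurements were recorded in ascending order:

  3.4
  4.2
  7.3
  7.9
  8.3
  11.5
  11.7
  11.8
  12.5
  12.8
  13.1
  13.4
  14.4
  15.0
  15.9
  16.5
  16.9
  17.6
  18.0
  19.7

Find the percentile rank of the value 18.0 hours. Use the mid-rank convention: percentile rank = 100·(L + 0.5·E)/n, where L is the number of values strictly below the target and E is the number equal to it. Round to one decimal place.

92.5

Count below 18.0: L = 18; count equal: E = 1; n = 20.
Percentile rank = 100·(18 + 0.5·1)/20 = 100·18.5/20 = 92.5.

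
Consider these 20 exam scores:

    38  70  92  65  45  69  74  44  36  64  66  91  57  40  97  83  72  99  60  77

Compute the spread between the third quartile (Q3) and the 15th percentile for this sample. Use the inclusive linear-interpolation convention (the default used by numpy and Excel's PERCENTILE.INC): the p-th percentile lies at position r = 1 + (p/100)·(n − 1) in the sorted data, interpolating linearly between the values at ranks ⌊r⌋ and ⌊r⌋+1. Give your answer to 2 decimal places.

35.10

Sorted: 36, 38, 40, 44, 45, 57, 60, 64, 65, 66, 69, 70, 72, 74, 77, 83, 91, 92, 97, 99.
n = 20.
P15: r = 3.85; ranks 3–4 are 40, 44; interpolating gives 43.4.
P75: r = 15.25; ranks 15–16 are 77, 83; interpolating gives 78.5.
Difference: 78.5 − 43.4 = 35.1.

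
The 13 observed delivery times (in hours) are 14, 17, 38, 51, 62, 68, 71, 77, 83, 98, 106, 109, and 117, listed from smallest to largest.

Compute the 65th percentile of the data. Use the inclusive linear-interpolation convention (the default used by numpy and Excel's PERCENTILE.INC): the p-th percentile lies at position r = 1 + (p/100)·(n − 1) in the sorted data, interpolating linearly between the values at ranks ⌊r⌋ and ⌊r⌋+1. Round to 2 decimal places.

81.80

n = 13.
r = 1 + (65/100)·(13 − 1) = 1 + 7.8 = 8.8.
Rank 8 is 77 and rank 9 is 83.
Interpolate: 77 + 0.8·(83 − 77) = 77 + 0.8·6 = 81.8.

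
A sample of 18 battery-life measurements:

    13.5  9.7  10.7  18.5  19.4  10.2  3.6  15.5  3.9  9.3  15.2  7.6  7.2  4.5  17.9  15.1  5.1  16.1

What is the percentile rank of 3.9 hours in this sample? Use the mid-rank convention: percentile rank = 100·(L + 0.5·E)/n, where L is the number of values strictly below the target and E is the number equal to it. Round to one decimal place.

Sorted: 3.6, 3.9, 4.5, 5.1, 7.2, 7.6, 9.3, 9.7, 10.2, 10.7, 13.5, 15.1, 15.2, 15.5, 16.1, 17.9, 18.5, 19.4.
Count below 3.9: L = 1; count equal: E = 1; n = 18.
Percentile rank = 100·(1 + 0.5·1)/18 = 100·1.5/18 = 8.333.

8.3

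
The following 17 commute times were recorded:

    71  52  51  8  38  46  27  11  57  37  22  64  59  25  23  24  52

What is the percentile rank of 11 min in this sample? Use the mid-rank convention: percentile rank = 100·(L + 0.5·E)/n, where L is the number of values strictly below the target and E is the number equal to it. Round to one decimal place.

Sorted: 8, 11, 22, 23, 24, 25, 27, 37, 38, 46, 51, 52, 52, 57, 59, 64, 71.
Count below 11: L = 1; count equal: E = 1; n = 17.
Percentile rank = 100·(1 + 0.5·1)/17 = 100·1.5/17 = 8.824.

8.8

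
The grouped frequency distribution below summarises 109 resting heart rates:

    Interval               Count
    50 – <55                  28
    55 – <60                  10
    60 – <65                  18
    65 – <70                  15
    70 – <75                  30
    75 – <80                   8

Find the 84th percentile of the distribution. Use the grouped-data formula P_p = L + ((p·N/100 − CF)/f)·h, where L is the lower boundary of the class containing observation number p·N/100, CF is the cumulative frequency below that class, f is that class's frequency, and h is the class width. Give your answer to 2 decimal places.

73.43

N = 109; target position k = 84/100 · 109 = 91.56.
Cumulative frequencies: 28, 38, 56, 71, 101, 109.
Observation 91.56 falls in the class 70 – <75.
L = 70, CF = 71, f = 30, h = 5.
P84 = 70 + ((91.56 − 71)/30)·5 = 70 + 3.42667 = 73.4267.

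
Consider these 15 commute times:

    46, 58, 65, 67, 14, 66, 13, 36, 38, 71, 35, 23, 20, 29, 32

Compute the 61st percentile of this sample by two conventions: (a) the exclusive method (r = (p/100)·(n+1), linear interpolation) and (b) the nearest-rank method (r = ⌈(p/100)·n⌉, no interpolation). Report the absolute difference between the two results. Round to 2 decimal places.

1.92

Sorted: 13, 14, 20, 23, 29, 32, 35, 36, 38, 46, 58, 65, 66, 67, 71.
n = 15.
(a) r = 9.76; between ranks 9 (38) and 10 (46): 44.08.
(b) the nearest-rank method: rank 10 → 46.
|44.08 − 46| = 1.92.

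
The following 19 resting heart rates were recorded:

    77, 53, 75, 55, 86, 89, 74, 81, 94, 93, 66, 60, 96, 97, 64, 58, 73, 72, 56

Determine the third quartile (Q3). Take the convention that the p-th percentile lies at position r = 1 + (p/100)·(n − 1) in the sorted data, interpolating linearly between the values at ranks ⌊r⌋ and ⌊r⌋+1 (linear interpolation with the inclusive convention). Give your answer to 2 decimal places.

87.50

Sorted: 53, 55, 56, 58, 60, 64, 66, 72, 73, 74, 75, 77, 81, 86, 89, 93, 94, 96, 97.
n = 19.
r = 1 + (75/100)·(19 − 1) = 1 + 13.5 = 14.5.
Rank 14 is 86 and rank 15 is 89.
Interpolate: 86 + 0.5·(89 − 86) = 86 + 0.5·3 = 87.5.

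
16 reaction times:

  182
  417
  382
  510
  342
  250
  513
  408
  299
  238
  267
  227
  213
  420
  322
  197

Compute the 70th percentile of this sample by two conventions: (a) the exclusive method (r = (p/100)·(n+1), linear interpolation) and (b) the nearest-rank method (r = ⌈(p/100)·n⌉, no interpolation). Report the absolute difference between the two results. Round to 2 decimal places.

Sorted: 182, 197, 213, 227, 238, 250, 267, 299, 322, 342, 382, 408, 417, 420, 510, 513.
n = 16.
(a) r = 11.9; between ranks 11 (382) and 12 (408): 405.4.
(b) the nearest-rank method: rank 12 → 408.
|405.4 − 408| = 2.6.

2.60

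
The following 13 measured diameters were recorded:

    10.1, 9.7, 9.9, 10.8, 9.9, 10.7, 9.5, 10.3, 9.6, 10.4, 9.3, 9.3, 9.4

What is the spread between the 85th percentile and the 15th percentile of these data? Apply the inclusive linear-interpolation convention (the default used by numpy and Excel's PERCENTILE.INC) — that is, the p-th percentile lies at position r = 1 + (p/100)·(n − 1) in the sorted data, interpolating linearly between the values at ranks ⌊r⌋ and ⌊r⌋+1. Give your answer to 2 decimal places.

Sorted: 9.3, 9.3, 9.4, 9.5, 9.6, 9.7, 9.9, 9.9, 10.1, 10.3, 10.4, 10.7, 10.8.
n = 13.
P15: r = 2.8; ranks 2–3 are 9.3, 9.4; interpolating gives 9.38.
P85: r = 11.2; ranks 11–12 are 10.4, 10.7; interpolating gives 10.46.
Difference: 10.46 − 9.38 = 1.08.

1.08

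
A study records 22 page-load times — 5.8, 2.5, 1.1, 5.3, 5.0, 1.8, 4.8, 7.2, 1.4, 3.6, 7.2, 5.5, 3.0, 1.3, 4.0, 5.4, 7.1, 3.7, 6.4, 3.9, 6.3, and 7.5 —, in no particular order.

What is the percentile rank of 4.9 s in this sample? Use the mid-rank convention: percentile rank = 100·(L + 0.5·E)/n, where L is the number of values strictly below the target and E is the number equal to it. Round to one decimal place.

Sorted: 1.1, 1.3, 1.4, 1.8, 2.5, 3.0, 3.6, 3.7, 3.9, 4.0, 4.8, 5.0, 5.3, 5.4, 5.5, 5.8, 6.3, 6.4, 7.1, 7.2, 7.2, 7.5.
Count below 4.9: L = 11; count equal: E = 0; n = 22.
Percentile rank = 100·(11 + 0.5·0)/22 = 100·11/22 = 50.

50.0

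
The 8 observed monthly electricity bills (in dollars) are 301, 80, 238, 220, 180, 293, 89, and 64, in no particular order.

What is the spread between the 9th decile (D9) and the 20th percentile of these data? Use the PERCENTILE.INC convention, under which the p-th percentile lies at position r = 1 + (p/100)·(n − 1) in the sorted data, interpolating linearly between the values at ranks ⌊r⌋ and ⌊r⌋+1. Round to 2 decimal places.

211.80

Sorted: 64, 80, 89, 180, 220, 238, 293, 301.
n = 8.
P20: r = 2.4; ranks 2–3 are 80, 89; interpolating gives 83.6.
P90: r = 7.3; ranks 7–8 are 293, 301; interpolating gives 295.4.
Difference: 295.4 − 83.6 = 211.8.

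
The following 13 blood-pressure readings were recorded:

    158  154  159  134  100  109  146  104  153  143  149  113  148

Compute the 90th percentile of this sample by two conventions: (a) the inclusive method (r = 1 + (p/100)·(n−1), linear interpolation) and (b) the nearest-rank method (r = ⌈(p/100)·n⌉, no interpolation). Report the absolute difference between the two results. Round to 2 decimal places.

0.80

Sorted: 100, 104, 109, 113, 134, 143, 146, 148, 149, 153, 154, 158, 159.
n = 13.
(a) r = 11.8; between ranks 11 (154) and 12 (158): 157.2.
(b) the nearest-rank method: rank 12 → 158.
|157.2 − 158| = 0.8.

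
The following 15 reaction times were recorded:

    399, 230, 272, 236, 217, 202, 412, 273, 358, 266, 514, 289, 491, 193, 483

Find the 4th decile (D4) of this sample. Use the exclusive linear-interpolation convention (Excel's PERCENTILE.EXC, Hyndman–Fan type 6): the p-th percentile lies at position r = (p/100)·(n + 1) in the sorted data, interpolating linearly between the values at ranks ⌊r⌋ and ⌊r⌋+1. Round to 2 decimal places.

268.40

Sorted: 193, 202, 217, 230, 236, 266, 272, 273, 289, 358, 399, 412, 483, 491, 514.
n = 15.
r = (40/100)·(15 + 1) = 6.4.
Rank 6 is 266 and rank 7 is 272.
Interpolate: 266 + 0.4·(272 − 266) = 266 + 0.4·6 = 268.4.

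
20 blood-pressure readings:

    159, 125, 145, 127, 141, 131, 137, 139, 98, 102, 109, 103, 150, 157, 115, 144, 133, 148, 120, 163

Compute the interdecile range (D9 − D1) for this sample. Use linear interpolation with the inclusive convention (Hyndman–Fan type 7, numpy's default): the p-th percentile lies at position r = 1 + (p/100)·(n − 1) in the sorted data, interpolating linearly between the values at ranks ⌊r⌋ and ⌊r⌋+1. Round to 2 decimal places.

Sorted: 98, 102, 103, 109, 115, 120, 125, 127, 131, 133, 137, 139, 141, 144, 145, 148, 150, 157, 159, 163.
n = 20.
P10: r = 2.9; ranks 2–3 are 102, 103; interpolating gives 102.9.
P90: r = 18.1; ranks 18–19 are 157, 159; interpolating gives 157.2.
Difference: 157.2 − 102.9 = 54.3.

54.30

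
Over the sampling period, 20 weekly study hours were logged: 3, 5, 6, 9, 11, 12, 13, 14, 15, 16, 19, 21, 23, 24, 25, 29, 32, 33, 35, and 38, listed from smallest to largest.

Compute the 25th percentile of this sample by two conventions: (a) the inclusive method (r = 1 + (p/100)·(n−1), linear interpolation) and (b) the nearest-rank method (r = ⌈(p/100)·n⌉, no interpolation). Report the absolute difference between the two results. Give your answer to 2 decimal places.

0.75

n = 20.
(a) r = 5.75; between ranks 5 (11) and 6 (12): 11.75.
(b) the nearest-rank method: rank 5 → 11.
|11.75 − 11| = 0.75.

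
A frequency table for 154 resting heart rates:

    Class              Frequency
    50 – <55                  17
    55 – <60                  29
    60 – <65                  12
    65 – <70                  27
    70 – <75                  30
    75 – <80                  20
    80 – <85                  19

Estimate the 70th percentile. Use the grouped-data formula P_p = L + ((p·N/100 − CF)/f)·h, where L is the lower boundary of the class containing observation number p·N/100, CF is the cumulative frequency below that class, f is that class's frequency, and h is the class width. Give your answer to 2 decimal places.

N = 154; target position k = 70/100 · 154 = 107.8.
Cumulative frequencies: 17, 46, 58, 85, 115, 135, 154.
Observation 107.8 falls in the class 70 – <75.
L = 70, CF = 85, f = 30, h = 5.
P70 = 70 + ((107.8 − 85)/30)·5 = 70 + 3.8 = 73.8.

73.80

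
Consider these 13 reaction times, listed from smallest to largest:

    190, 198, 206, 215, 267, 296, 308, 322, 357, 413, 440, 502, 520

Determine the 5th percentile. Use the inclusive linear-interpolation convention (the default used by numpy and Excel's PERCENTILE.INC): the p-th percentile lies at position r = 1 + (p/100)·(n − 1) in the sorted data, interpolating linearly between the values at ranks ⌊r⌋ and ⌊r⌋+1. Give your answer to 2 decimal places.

194.80

n = 13.
r = 1 + (5/100)·(13 − 1) = 1 + 0.6 = 1.6.
Rank 1 is 190 and rank 2 is 198.
Interpolate: 190 + 0.6·(198 − 190) = 190 + 0.6·8 = 194.8.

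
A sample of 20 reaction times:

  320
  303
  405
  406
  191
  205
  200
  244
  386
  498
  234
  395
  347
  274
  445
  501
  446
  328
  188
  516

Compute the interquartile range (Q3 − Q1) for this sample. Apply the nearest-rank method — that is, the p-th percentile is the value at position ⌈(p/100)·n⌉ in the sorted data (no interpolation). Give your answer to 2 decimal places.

172.00

Sorted: 188, 191, 200, 205, 234, 244, 274, 303, 320, 328, 347, 386, 395, 405, 406, 445, 446, 498, 501, 516.
n = 20.
P25: rank ⌈25/100·20⌉ = 5 → 234.
P75: rank ⌈75/100·20⌉ = 15 → 406.
Difference: 406 − 234 = 172.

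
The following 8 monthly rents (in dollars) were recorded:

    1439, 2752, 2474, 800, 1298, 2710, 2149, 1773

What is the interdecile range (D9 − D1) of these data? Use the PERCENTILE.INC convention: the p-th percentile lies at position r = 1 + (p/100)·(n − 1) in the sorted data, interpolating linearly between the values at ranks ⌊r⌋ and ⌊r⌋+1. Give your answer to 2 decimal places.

Sorted: 800, 1298, 1439, 1773, 2149, 2474, 2710, 2752.
n = 8.
P10: r = 1.7; ranks 1–2 are 800, 1298; interpolating gives 1148.6.
P90: r = 7.3; ranks 7–8 are 2710, 2752; interpolating gives 2722.6.
Difference: 2722.6 − 1148.6 = 1574.

1574.00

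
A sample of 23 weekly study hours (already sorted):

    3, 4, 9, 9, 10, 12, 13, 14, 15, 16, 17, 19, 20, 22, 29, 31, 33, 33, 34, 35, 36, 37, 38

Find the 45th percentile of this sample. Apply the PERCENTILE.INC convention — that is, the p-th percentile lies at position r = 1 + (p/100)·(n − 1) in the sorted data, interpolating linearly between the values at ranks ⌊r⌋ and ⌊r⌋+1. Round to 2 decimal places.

n = 23.
r = 1 + (45/100)·(23 − 1) = 1 + 9.9 = 10.9.
Rank 10 is 16 and rank 11 is 17.
Interpolate: 16 + 0.9·(17 − 16) = 16 + 0.9·1 = 16.9.

16.90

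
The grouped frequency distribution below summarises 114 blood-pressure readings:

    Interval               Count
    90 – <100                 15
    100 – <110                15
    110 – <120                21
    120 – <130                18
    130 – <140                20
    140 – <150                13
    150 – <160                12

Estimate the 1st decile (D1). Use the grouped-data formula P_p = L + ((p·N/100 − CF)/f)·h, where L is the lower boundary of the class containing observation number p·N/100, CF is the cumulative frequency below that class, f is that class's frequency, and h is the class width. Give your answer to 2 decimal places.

97.60

N = 114; target position k = 10/100 · 114 = 11.4.
Cumulative frequencies: 15, 30, 51, 69, 89, 102, 114.
Observation 11.4 falls in the class 90 – <100.
L = 90, CF = 0, f = 15, h = 10.
P10 = 90 + ((11.4 − 0)/15)·10 = 90 + 7.6 = 97.6.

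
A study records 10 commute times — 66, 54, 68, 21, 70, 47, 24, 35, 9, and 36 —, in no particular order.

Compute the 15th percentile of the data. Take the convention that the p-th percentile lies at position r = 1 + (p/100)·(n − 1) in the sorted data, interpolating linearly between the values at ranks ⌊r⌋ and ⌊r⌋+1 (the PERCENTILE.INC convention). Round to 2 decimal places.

Sorted: 9, 21, 24, 35, 36, 47, 54, 66, 68, 70.
n = 10.
r = 1 + (15/100)·(10 − 1) = 1 + 1.35 = 2.35.
Rank 2 is 21 and rank 3 is 24.
Interpolate: 21 + 0.35·(24 − 21) = 21 + 0.35·3 = 22.05.

22.05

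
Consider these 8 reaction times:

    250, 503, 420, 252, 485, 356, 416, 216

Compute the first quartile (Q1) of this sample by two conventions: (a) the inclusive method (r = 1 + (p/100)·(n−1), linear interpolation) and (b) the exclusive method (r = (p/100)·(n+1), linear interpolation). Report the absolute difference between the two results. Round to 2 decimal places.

Sorted: 216, 250, 252, 356, 416, 420, 485, 503.
n = 8.
(a) r = 2.75; between ranks 2 (250) and 3 (252): 251.5.
(b) r = 2.25; between ranks 2 (250) and 3 (252): 250.5.
|251.5 − 250.5| = 1.

1.00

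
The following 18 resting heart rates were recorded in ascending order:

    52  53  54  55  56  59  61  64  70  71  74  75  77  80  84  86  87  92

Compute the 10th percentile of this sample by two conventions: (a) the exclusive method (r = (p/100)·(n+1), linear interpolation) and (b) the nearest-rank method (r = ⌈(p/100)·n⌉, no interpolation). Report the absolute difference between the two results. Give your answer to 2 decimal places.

n = 18.
(a) r = 1.9; between ranks 1 (52) and 2 (53): 52.9.
(b) the nearest-rank method: rank 2 → 53.
|52.9 − 53| = 0.1.

0.10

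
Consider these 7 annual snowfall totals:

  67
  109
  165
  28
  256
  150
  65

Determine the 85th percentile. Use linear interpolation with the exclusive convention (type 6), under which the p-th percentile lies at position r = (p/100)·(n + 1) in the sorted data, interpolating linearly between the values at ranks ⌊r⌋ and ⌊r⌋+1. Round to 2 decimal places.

237.80

Sorted: 28, 65, 67, 109, 150, 165, 256.
n = 7.
r = (85/100)·(7 + 1) = 6.8.
Rank 6 is 165 and rank 7 is 256.
Interpolate: 165 + 0.8·(256 − 165) = 165 + 0.8·91 = 237.8.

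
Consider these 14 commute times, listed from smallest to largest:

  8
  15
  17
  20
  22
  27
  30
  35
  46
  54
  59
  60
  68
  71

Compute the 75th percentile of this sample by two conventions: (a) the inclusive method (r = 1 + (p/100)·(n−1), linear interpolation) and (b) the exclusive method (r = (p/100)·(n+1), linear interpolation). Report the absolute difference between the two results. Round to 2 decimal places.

n = 14.
(a) r = 10.75; between ranks 10 (54) and 11 (59): 57.75.
(b) r = 11.25; between ranks 11 (59) and 12 (60): 59.25.
|57.75 − 59.25| = 1.5.

1.50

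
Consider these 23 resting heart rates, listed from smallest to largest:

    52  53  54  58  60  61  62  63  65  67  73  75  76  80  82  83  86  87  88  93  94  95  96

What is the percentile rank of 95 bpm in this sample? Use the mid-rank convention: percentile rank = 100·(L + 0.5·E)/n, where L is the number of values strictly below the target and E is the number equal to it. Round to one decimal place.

Count below 95: L = 21; count equal: E = 1; n = 23.
Percentile rank = 100·(21 + 0.5·1)/23 = 100·21.5/23 = 93.48.

93.5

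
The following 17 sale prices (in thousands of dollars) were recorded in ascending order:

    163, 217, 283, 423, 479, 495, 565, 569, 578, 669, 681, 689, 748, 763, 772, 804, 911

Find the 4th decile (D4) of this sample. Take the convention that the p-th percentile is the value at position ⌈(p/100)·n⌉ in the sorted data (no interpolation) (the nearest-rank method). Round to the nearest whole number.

565

n = 17.
Position = ⌈40/100 · 17⌉ = ⌈6.8⌉ = 7.
The value at rank 7 is 565.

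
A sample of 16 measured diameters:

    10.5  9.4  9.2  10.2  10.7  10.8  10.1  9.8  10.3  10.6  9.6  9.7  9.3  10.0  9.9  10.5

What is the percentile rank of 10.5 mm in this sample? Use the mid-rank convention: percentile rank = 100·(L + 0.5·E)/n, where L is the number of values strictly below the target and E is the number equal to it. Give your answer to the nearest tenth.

75.0

Sorted: 9.2, 9.3, 9.4, 9.6, 9.7, 9.8, 9.9, 10.0, 10.1, 10.2, 10.3, 10.5, 10.5, 10.6, 10.7, 10.8.
Count below 10.5: L = 11; count equal: E = 2; n = 16.
Percentile rank = 100·(11 + 0.5·2)/16 = 100·12/16 = 75.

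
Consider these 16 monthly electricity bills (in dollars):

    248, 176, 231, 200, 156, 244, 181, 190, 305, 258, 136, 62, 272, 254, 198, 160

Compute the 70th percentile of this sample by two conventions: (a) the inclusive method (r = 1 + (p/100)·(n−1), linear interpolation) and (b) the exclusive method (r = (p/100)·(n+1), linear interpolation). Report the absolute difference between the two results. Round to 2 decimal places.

Sorted: 62, 136, 156, 160, 176, 181, 190, 198, 200, 231, 244, 248, 254, 258, 272, 305.
n = 16.
(a) r = 11.5; between ranks 11 (244) and 12 (248): 246.
(b) r = 11.9; between ranks 11 (244) and 12 (248): 247.6.
|246 − 247.6| = 1.6.

1.60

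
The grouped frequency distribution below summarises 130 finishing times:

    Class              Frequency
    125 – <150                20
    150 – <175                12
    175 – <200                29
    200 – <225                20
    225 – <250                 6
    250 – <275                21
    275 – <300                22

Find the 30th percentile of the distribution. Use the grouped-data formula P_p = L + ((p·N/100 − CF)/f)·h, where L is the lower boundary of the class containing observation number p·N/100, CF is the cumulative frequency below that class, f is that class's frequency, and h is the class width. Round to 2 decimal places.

181.03

N = 130; target position k = 30/100 · 130 = 39.
Cumulative frequencies: 20, 32, 61, 81, 87, 108, 130.
Observation 39 falls in the class 175 – <200.
L = 175, CF = 32, f = 29, h = 25.
P30 = 175 + ((39 − 32)/29)·25 = 175 + 6.03448 = 181.034.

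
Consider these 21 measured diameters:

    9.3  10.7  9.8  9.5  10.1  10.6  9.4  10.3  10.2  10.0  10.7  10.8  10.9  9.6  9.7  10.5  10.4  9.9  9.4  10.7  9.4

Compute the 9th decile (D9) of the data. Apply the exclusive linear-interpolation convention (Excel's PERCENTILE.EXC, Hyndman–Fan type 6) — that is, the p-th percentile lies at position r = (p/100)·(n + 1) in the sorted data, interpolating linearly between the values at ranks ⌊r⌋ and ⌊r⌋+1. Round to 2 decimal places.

Sorted: 9.3, 9.4, 9.4, 9.4, 9.5, 9.6, 9.7, 9.8, 9.9, 10.0, 10.1, 10.2, 10.3, 10.4, 10.5, 10.6, 10.7, 10.7, 10.7, 10.8, 10.9.
n = 21.
r = (90/100)·(21 + 1) = 19.8.
Rank 19 is 10.7 and rank 20 is 10.8.
Interpolate: 10.7 + 0.8·(10.8 − 10.7) = 10.7 + 0.8·0.1 = 10.78.

10.78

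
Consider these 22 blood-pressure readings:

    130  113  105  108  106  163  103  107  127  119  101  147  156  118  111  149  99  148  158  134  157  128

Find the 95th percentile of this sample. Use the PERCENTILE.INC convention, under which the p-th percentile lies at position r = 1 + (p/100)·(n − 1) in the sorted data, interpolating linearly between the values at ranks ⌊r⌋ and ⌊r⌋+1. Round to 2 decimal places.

Sorted: 99, 101, 103, 105, 106, 107, 108, 111, 113, 118, 119, 127, 128, 130, 134, 147, 148, 149, 156, 157, 158, 163.
n = 22.
r = 1 + (95/100)·(22 − 1) = 1 + 19.95 = 20.95.
Rank 20 is 157 and rank 21 is 158.
Interpolate: 157 + 0.95·(158 − 157) = 157 + 0.95·1 = 157.95.

157.95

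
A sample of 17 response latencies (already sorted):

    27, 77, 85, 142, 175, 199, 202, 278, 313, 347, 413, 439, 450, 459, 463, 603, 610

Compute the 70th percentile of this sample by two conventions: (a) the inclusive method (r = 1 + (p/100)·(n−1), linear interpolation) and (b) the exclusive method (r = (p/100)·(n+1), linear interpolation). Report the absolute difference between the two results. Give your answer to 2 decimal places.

4.40

n = 17.
(a) r = 12.2; between ranks 12 (439) and 13 (450): 441.2.
(b) r = 12.6; between ranks 12 (439) and 13 (450): 445.6.
|441.2 − 445.6| = 4.4.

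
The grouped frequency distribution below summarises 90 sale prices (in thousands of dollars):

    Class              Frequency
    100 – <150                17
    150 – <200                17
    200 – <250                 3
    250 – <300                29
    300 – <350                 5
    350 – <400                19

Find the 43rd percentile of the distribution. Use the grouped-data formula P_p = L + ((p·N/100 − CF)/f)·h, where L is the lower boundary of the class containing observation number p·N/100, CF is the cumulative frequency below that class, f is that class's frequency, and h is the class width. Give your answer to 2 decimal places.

252.93

N = 90; target position k = 43/100 · 90 = 38.7.
Cumulative frequencies: 17, 34, 37, 66, 71, 90.
Observation 38.7 falls in the class 250 – <300.
L = 250, CF = 37, f = 29, h = 50.
P43 = 250 + ((38.7 − 37)/29)·50 = 250 + 2.93103 = 252.931.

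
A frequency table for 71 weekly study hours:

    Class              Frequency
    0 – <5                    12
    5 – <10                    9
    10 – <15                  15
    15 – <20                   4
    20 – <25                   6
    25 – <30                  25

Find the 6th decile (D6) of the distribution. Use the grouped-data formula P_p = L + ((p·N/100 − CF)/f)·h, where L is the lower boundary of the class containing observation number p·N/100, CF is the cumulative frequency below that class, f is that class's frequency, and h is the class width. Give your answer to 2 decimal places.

22.17

N = 71; target position k = 60/100 · 71 = 42.6.
Cumulative frequencies: 12, 21, 36, 40, 46, 71.
Observation 42.6 falls in the class 20 – <25.
L = 20, CF = 40, f = 6, h = 5.
P60 = 20 + ((42.6 − 40)/6)·5 = 20 + 2.16667 = 22.1667.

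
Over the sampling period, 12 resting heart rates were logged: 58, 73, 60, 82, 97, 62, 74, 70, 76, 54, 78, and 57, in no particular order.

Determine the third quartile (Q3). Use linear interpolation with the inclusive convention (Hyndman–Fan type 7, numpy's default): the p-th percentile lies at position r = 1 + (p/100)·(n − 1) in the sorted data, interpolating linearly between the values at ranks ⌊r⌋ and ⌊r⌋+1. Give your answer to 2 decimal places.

76.50

Sorted: 54, 57, 58, 60, 62, 70, 73, 74, 76, 78, 82, 97.
n = 12.
r = 1 + (75/100)·(12 − 1) = 1 + 8.25 = 9.25.
Rank 9 is 76 and rank 10 is 78.
Interpolate: 76 + 0.25·(78 − 76) = 76 + 0.25·2 = 76.5.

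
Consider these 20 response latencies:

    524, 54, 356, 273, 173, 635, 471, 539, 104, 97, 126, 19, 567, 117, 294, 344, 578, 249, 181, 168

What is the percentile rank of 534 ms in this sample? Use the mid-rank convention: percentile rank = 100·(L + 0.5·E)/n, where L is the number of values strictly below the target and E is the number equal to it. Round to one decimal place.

Sorted: 19, 54, 97, 104, 117, 126, 168, 173, 181, 249, 273, 294, 344, 356, 471, 524, 539, 567, 578, 635.
Count below 534: L = 16; count equal: E = 0; n = 20.
Percentile rank = 100·(16 + 0.5·0)/20 = 100·16/20 = 80.

80.0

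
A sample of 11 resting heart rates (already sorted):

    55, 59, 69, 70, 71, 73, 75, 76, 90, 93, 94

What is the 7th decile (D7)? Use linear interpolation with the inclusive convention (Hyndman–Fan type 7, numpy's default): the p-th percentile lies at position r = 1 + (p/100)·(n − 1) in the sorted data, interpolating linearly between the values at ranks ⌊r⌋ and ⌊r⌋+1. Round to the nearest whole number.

76

n = 11.
r = 1 + (70/100)·(11 − 1) = 1 + 7 = 8.
r is an integer, so P70 is the value at rank 8: 76.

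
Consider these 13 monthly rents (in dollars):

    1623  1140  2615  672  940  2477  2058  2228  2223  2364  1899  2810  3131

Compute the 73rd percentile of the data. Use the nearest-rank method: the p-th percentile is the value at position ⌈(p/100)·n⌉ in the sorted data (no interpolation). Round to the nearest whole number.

Sorted: 672, 940, 1140, 1623, 1899, 2058, 2223, 2228, 2364, 2477, 2615, 2810, 3131.
n = 13.
Position = ⌈73/100 · 13⌉ = ⌈9.49⌉ = 10.
The value at rank 10 is 2477.

2477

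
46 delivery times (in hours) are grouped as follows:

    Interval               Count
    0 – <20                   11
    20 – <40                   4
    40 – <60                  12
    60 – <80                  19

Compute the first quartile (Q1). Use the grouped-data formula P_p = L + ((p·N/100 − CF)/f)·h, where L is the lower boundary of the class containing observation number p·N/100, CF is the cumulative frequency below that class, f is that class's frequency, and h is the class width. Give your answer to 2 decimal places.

22.50

N = 46; target position k = 25/100 · 46 = 11.5.
Cumulative frequencies: 11, 15, 27, 46.
Observation 11.5 falls in the class 20 – <40.
L = 20, CF = 11, f = 4, h = 20.
P25 = 20 + ((11.5 − 11)/4)·20 = 20 + 2.5 = 22.5.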